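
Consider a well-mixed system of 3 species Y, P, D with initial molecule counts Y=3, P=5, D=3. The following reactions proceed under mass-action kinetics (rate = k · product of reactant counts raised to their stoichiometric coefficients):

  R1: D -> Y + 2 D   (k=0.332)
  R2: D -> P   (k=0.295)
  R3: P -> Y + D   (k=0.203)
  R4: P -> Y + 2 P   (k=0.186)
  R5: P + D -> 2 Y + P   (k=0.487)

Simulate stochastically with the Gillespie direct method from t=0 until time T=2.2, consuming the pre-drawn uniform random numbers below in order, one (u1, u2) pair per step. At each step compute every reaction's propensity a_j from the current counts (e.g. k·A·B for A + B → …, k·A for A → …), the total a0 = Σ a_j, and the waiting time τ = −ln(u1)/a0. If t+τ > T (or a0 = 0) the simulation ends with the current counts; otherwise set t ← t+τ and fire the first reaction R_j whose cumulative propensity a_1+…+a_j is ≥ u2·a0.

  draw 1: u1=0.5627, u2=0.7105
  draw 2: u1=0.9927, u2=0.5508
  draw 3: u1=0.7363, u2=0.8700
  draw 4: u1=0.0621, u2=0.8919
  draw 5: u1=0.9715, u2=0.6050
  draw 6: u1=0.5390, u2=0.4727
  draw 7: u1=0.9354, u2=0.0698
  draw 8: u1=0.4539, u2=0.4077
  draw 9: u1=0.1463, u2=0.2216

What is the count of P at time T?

t=0.000: Y=3 P=5 D=3
Draw 1: a1=0.996, a2=0.885, a3=1.015, a4=0.930, a5=7.305, a0=11.131; τ=−ln(0.5627)/11.131=0.052 → t=0.052; u2·a0=0.7105·11.131=7.909; a1+…+a4=3.826 < 7.909 ≤ a1+…+a5=11.131 → R5 fires; Y=5 P=5 D=2
Draw 2: a1=0.664, a2=0.590, a3=1.015, a4=0.930, a5=4.870, a0=8.069; τ=−ln(0.9927)/8.069=0.001 → t=0.053; u2·a0=0.5508·8.069=4.444; a1+…+a4=3.199 < 4.444 ≤ a1+…+a5=8.069 → R5 fires; Y=7 P=5 D=1
Draw 3: a1=0.332, a2=0.295, a3=1.015, a4=0.930, a5=2.435, a0=5.007; τ=−ln(0.7363)/5.007=0.061 → t=0.114; u2·a0=0.8700·5.007=4.356; a1+…+a4=2.572 < 4.356 ≤ a1+…+a5=5.007 → R5 fires; Y=9 P=5 D=0
Draw 4: a1=0.000, a2=0.000, a3=1.015, a4=0.930, a5=0.000, a0=1.945; τ=−ln(0.0621)/1.945=1.429 → t=1.543; u2·a0=0.8919·1.945=1.735; a1+…+a3=1.015 < 1.735 ≤ a1+…+a4=1.945 → R4 fires; Y=10 P=6 D=0
Draw 5: a1=0.000, a2=0.000, a3=1.218, a4=1.116, a5=0.000, a0=2.334; τ=−ln(0.9715)/2.334=0.012 → t=1.555; u2·a0=0.6050·2.334=1.412; a1+…+a3=1.218 < 1.412 ≤ a1+…+a4=2.334 → R4 fires; Y=11 P=7 D=0
Draw 6: a1=0.000, a2=0.000, a3=1.421, a4=1.302, a5=0.000, a0=2.723; τ=−ln(0.5390)/2.723=0.227 → t=1.782; u2·a0=0.4727·2.723=1.287; a1+a2=0.000 < 1.287 ≤ a1+…+a3=1.421 → R3 fires; Y=12 P=6 D=1
Draw 7: a1=0.332, a2=0.295, a3=1.218, a4=1.116, a5=2.922, a0=5.883; τ=−ln(0.9354)/5.883=0.011 → t=1.793; u2·a0=0.0698·5.883=0.411; a1=0.332 < 0.411 ≤ a1+a2=0.627 → R2 fires; Y=12 P=7 D=0
Draw 8: a1=0.000, a2=0.000, a3=1.421, a4=1.302, a5=0.000, a0=2.723; τ=−ln(0.4539)/2.723=0.290 → t=2.083; u2·a0=0.4077·2.723=1.110; a1+a2=0.000 < 1.110 ≤ a1+…+a3=1.421 → R3 fires; Y=13 P=6 D=1
Draw 9: a1=0.332, a2=0.295, a3=1.218, a4=1.116, a5=2.922, a0=5.883; τ=−ln(0.1463)/5.883=0.327 → t=2.410 > T=2.2: stop.
Read off P at T=2.2: 6

P at T = 6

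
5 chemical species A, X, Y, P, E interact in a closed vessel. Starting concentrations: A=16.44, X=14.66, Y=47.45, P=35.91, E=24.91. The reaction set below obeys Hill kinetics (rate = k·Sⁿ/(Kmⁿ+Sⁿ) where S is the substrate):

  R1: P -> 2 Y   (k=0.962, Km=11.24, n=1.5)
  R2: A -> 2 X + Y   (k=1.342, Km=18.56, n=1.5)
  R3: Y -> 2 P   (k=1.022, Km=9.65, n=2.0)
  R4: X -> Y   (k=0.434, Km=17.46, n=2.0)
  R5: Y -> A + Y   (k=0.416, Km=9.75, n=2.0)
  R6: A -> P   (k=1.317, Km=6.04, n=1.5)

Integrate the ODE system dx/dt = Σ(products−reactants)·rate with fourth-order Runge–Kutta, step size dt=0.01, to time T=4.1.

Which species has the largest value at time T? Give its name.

Dominant species at T: Y

RK4 with dt=0.01: 410 steps to T=4.1. Trajectory (selected grid times):
t=0.00: A=16.44 X=14.66 Y=47.45 P=35.91 E=24.91
t=0.46: A=15.85 X=15.13 Y=48.11 P=36.93 E=24.91
t=0.91: A=15.29 X=15.57 Y=48.76 P=37.92 E=24.91
t=1.37: A=14.74 X=16.00 Y=49.42 P=38.92 E=24.91
t=1.82: A=14.20 X=16.40 Y=50.07 P=39.90 E=24.91
t=2.28: A=13.67 X=16.79 Y=50.73 P=40.89 E=24.91
t=2.73: A=13.17 X=17.16 Y=51.36 P=41.86 E=24.91
t=3.19: A=12.67 X=17.51 Y=52.01 P=42.84 E=24.91
t=3.64: A=12.19 X=17.84 Y=52.65 P=43.79 E=24.91
t=4.10: A=11.72 X=18.16 Y=53.29 P=44.75 E=24.91
At T=4.1: A=11.72 X=18.16 Y=53.29 P=44.75 E=24.91; the largest is Y.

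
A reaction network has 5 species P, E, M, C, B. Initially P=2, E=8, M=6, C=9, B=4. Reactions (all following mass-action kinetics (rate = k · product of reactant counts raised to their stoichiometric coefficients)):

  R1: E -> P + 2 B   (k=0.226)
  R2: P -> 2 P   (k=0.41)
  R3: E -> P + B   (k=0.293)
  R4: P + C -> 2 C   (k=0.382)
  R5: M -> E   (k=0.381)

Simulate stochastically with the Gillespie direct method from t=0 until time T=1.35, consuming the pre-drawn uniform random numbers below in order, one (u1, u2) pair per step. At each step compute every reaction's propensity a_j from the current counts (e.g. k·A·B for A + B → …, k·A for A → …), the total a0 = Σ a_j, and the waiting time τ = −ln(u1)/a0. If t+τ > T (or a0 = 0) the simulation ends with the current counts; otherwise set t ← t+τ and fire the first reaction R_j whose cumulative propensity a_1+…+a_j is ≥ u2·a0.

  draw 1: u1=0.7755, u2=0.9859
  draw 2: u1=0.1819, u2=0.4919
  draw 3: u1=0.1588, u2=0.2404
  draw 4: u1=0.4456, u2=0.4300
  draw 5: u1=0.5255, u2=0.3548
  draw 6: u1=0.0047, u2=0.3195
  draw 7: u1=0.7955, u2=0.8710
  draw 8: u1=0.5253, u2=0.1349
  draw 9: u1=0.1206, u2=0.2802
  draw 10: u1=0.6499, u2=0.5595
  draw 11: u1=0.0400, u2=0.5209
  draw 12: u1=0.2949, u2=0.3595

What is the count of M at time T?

t=0.000: P=2 E=8 M=6 C=9 B=4
Draw 1: a1=1.808, a2=0.820, a3=2.344, a4=6.876, a5=2.286, a0=14.134; τ=−ln(0.7755)/14.134=0.018 → t=0.018; u2·a0=0.9859·14.134=13.935; a1+…+a4=11.848 < 13.935 ≤ a1+…+a5=14.134 → R5 fires; P=2 E=9 M=5 C=9 B=4
Draw 2: a1=2.034, a2=0.820, a3=2.637, a4=6.876, a5=1.905, a0=14.272; τ=−ln(0.1819)/14.272=0.119 → t=0.137; u2·a0=0.4919·14.272=7.020; a1+…+a3=5.491 < 7.020 ≤ a1+…+a4=12.367 → R4 fires; P=1 E=9 M=5 C=10 B=4
Draw 3: a1=2.034, a2=0.410, a3=2.637, a4=3.820, a5=1.905, a0=10.806; τ=−ln(0.1588)/10.806=0.170 → t=0.308; u2·a0=0.2404·10.806=2.598; a1+a2=2.444 < 2.598 ≤ a1+…+a3=5.081 → R3 fires; P=2 E=8 M=5 C=10 B=5
Draw 4: a1=1.808, a2=0.820, a3=2.344, a4=7.640, a5=1.905, a0=14.517; τ=−ln(0.4456)/14.517=0.056 → t=0.363; u2·a0=0.4300·14.517=6.242; a1+…+a3=4.972 < 6.242 ≤ a1+…+a4=12.612 → R4 fires; P=1 E=8 M=5 C=11 B=5
Draw 5: a1=1.808, a2=0.410, a3=2.344, a4=4.202, a5=1.905, a0=10.669; τ=−ln(0.5255)/10.669=0.060 → t=0.424; u2·a0=0.3548·10.669=3.785; a1+a2=2.218 < 3.785 ≤ a1+…+a3=4.562 → R3 fires; P=2 E=7 M=5 C=11 B=6
Draw 6: a1=1.582, a2=0.820, a3=2.051, a4=8.404, a5=1.905, a0=14.762; τ=−ln(0.0047)/14.762=0.363 → t=0.787; u2·a0=0.3195·14.762=4.716; a1+…+a3=4.453 < 4.716 ≤ a1+…+a4=12.857 → R4 fires; P=1 E=7 M=5 C=12 B=6
Draw 7: a1=1.582, a2=0.410, a3=2.051, a4=4.584, a5=1.905, a0=10.532; τ=−ln(0.7955)/10.532=0.022 → t=0.809; u2·a0=0.8710·10.532=9.173; a1+…+a4=8.627 < 9.173 ≤ a1+…+a5=10.532 → R5 fires; P=1 E=8 M=4 C=12 B=6
Draw 8: a1=1.808, a2=0.410, a3=2.344, a4=4.584, a5=1.524, a0=10.670; τ=−ln(0.5253)/10.670=0.060 → t=0.869; u2·a0=0.1349·10.670=1.439 ≤ a1=1.808 → R1 fires; P=2 E=7 M=4 C=12 B=8
Draw 9: a1=1.582, a2=0.820, a3=2.051, a4=9.168, a5=1.524, a0=15.145; τ=−ln(0.1206)/15.145=0.140 → t=1.009; u2·a0=0.2802·15.145=4.244; a1+a2=2.402 < 4.244 ≤ a1+…+a3=4.453 → R3 fires; P=3 E=6 M=4 C=12 B=9
Draw 10: a1=1.356, a2=1.230, a3=1.758, a4=13.752, a5=1.524, a0=19.620; τ=−ln(0.6499)/19.620=0.022 → t=1.030; u2·a0=0.5595·19.620=10.977; a1+…+a3=4.344 < 10.977 ≤ a1+…+a4=18.096 → R4 fires; P=2 E=6 M=4 C=13 B=9
Draw 11: a1=1.356, a2=0.820, a3=1.758, a4=9.932, a5=1.524, a0=15.390; τ=−ln(0.0400)/15.390=0.209 → t=1.240; u2·a0=0.5209·15.390=8.017; a1+…+a3=3.934 < 8.017 ≤ a1+…+a4=13.866 → R4 fires; P=1 E=6 M=4 C=14 B=9
Draw 12: a1=1.356, a2=0.410, a3=1.758, a4=5.348, a5=1.524, a0=10.396; τ=−ln(0.2949)/10.396=0.117 → t=1.357 > T=1.35: stop.
Read off M at T=1.35: 4

M at T = 4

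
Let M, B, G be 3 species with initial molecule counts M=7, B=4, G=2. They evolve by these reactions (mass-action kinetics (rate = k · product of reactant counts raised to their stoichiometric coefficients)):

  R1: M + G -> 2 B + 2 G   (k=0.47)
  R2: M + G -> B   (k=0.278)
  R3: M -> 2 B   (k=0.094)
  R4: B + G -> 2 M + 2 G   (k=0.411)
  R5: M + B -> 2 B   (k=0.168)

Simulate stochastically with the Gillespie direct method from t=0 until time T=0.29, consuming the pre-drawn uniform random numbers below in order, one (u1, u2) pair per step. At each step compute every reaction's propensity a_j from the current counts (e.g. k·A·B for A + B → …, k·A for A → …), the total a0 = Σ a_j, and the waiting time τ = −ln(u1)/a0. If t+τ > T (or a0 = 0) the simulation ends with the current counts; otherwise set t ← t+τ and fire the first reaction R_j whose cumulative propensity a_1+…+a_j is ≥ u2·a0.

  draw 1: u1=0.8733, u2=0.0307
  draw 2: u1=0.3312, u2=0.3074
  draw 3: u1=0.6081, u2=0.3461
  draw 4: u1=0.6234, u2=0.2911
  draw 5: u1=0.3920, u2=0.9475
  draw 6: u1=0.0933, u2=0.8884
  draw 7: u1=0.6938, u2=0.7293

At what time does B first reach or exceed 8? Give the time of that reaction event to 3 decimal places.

t=0.000: M=7 B=4 G=2
Draw 1: a1=6.580, a2=3.892, a3=0.658, a4=3.288, a5=4.704, a0=19.122; τ=−ln(0.8733)/19.122=0.007 → t=0.007; u2·a0=0.0307·19.122=0.587 ≤ a1=6.580 → R1 fires; M=6 B=6 G=3
Draw 2: a1=8.460, a2=5.004, a3=0.564, a4=7.398, a5=6.048, a0=27.474; τ=−ln(0.3312)/27.474=0.040 → t=0.047; u2·a0=0.3074·27.474=8.446 ≤ a1=8.460 → R1 fires; M=5 B=8 G=4
Draw 3: a1=9.400, a2=5.560, a3=0.470, a4=13.152, a5=6.720, a0=35.302; τ=−ln(0.6081)/35.302=0.014 → t=0.061; u2·a0=0.3461·35.302=12.218; a1=9.400 < 12.218 ≤ a1+a2=14.960 → R2 fires; M=4 B=9 G=3
Draw 4: a1=5.640, a2=3.336, a3=0.376, a4=11.097, a5=6.048, a0=26.497; τ=−ln(0.6234)/26.497=0.018 → t=0.079; u2·a0=0.2911·26.497=7.713; a1=5.640 < 7.713 ≤ a1+a2=8.976 → R2 fires; M=3 B=10 G=2
Draw 5: a1=2.820, a2=1.668, a3=0.282, a4=8.220, a5=5.040, a0=18.030; τ=−ln(0.3920)/18.030=0.052 → t=0.131; u2·a0=0.9475·18.030=17.083; a1+…+a4=12.990 < 17.083 ≤ a1+…+a5=18.030 → R5 fires; M=2 B=11 G=2
Draw 6: a1=1.880, a2=1.112, a3=0.188, a4=9.042, a5=3.696, a0=15.918; τ=−ln(0.0933)/15.918=0.149 → t=0.280; u2·a0=0.8884·15.918=14.142; a1+…+a4=12.222 < 14.142 ≤ a1+…+a5=15.918 → R5 fires; M=1 B=12 G=2
Draw 7: a1=0.940, a2=0.556, a3=0.094, a4=9.864, a5=2.016, a0=13.470; τ=−ln(0.6938)/13.470=0.027 → t=0.307 > T=0.29: stop.
B first becomes ≥ 8 when it reaches 8 at the event at t=0.047.

Threshold first reached at t = 0.047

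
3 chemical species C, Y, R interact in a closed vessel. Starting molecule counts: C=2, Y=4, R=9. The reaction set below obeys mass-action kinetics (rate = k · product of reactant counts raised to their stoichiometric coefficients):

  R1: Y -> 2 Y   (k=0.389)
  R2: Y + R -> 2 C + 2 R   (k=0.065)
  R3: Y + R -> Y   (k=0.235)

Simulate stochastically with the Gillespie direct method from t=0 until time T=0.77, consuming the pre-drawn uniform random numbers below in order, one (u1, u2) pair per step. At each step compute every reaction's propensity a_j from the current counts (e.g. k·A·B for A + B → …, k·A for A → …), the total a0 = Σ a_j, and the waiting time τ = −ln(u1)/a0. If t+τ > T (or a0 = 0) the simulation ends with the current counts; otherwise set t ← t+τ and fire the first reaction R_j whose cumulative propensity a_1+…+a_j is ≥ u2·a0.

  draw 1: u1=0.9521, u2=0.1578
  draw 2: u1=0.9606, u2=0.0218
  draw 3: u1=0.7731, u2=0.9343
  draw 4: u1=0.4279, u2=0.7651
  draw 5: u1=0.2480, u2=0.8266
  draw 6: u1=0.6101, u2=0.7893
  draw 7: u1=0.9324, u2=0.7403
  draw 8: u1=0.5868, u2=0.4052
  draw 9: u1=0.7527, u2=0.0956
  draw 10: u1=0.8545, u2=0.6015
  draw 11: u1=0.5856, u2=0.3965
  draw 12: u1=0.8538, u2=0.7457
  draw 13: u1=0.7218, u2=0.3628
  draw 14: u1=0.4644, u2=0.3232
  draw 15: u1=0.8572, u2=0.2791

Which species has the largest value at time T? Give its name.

t=0.000: C=2 Y=4 R=9
Draw 1: a1=1.556, a2=2.340, a3=8.460, a0=12.356; τ=−ln(0.9521)/12.356=0.004 → t=0.004; u2·a0=0.1578·12.356=1.950; a1=1.556 < 1.950 ≤ a1+a2=3.896 → R2 fires; C=4 Y=3 R=10
Draw 2: a1=1.167, a2=1.950, a3=7.050, a0=10.167; τ=−ln(0.9606)/10.167=0.004 → t=0.008; u2·a0=0.0218·10.167=0.222 ≤ a1=1.167 → R1 fires; C=4 Y=4 R=10
Draw 3: a1=1.556, a2=2.600, a3=9.400, a0=13.556; τ=−ln(0.7731)/13.556=0.019 → t=0.027; u2·a0=0.9343·13.556=12.665; a1+a2=4.156 < 12.665 ≤ a1+…+a3=13.556 → R3 fires; C=4 Y=4 R=9
Draw 4: a1=1.556, a2=2.340, a3=8.460, a0=12.356; τ=−ln(0.4279)/12.356=0.069 → t=0.096; u2·a0=0.7651·12.356=9.454; a1+a2=3.896 < 9.454 ≤ a1+…+a3=12.356 → R3 fires; C=4 Y=4 R=8
Draw 5: a1=1.556, a2=2.080, a3=7.520, a0=11.156; τ=−ln(0.2480)/11.156=0.125 → t=0.221; u2·a0=0.8266·11.156=9.222; a1+a2=3.636 < 9.222 ≤ a1+…+a3=11.156 → R3 fires; C=4 Y=4 R=7
Draw 6: a1=1.556, a2=1.820, a3=6.580, a0=9.956; τ=−ln(0.6101)/9.956=0.050 → t=0.270; u2·a0=0.7893·9.956=7.858; a1+a2=3.376 < 7.858 ≤ a1+…+a3=9.956 → R3 fires; C=4 Y=4 R=6
Draw 7: a1=1.556, a2=1.560, a3=5.640, a0=8.756; τ=−ln(0.9324)/8.756=0.008 → t=0.278; u2·a0=0.7403·8.756=6.482; a1+a2=3.116 < 6.482 ≤ a1+…+a3=8.756 → R3 fires; C=4 Y=4 R=5
Draw 8: a1=1.556, a2=1.300, a3=4.700, a0=7.556; τ=−ln(0.5868)/7.556=0.071 → t=0.349; u2·a0=0.4052·7.556=3.062; a1+a2=2.856 < 3.062 ≤ a1+…+a3=7.556 → R3 fires; C=4 Y=4 R=4
Draw 9: a1=1.556, a2=1.040, a3=3.760, a0=6.356; τ=−ln(0.7527)/6.356=0.045 → t=0.393; u2·a0=0.0956·6.356=0.608 ≤ a1=1.556 → R1 fires; C=4 Y=5 R=4
Draw 10: a1=1.945, a2=1.300, a3=4.700, a0=7.945; τ=−ln(0.8545)/7.945=0.020 → t=0.413; u2·a0=0.6015·7.945=4.779; a1+a2=3.245 < 4.779 ≤ a1+…+a3=7.945 → R3 fires; C=4 Y=5 R=3
Draw 11: a1=1.945, a2=0.975, a3=3.525, a0=6.445; τ=−ln(0.5856)/6.445=0.083 → t=0.496; u2·a0=0.3965·6.445=2.555; a1=1.945 < 2.555 ≤ a1+a2=2.920 → R2 fires; C=6 Y=4 R=4
Draw 12: a1=1.556, a2=1.040, a3=3.760, a0=6.356; τ=−ln(0.8538)/6.356=0.025 → t=0.521; u2·a0=0.7457·6.356=4.740; a1+a2=2.596 < 4.740 ≤ a1+…+a3=6.356 → R3 fires; C=6 Y=4 R=3
Draw 13: a1=1.556, a2=0.780, a3=2.820, a0=5.156; τ=−ln(0.7218)/5.156=0.063 → t=0.584; u2·a0=0.3628·5.156=1.871; a1=1.556 < 1.871 ≤ a1+a2=2.336 → R2 fires; C=8 Y=3 R=4
Draw 14: a1=1.167, a2=0.780, a3=2.820, a0=4.767; τ=−ln(0.4644)/4.767=0.161 → t=0.745; u2·a0=0.3232·4.767=1.541; a1=1.167 < 1.541 ≤ a1+a2=1.947 → R2 fires; C=10 Y=2 R=5
Draw 15: a1=0.778, a2=0.650, a3=2.350, a0=3.778; τ=−ln(0.8572)/3.778=0.041 → t=0.786 > T=0.77: stop.
At T=0.77: C=10 Y=2 R=5; the largest is C.

Dominant species at T: C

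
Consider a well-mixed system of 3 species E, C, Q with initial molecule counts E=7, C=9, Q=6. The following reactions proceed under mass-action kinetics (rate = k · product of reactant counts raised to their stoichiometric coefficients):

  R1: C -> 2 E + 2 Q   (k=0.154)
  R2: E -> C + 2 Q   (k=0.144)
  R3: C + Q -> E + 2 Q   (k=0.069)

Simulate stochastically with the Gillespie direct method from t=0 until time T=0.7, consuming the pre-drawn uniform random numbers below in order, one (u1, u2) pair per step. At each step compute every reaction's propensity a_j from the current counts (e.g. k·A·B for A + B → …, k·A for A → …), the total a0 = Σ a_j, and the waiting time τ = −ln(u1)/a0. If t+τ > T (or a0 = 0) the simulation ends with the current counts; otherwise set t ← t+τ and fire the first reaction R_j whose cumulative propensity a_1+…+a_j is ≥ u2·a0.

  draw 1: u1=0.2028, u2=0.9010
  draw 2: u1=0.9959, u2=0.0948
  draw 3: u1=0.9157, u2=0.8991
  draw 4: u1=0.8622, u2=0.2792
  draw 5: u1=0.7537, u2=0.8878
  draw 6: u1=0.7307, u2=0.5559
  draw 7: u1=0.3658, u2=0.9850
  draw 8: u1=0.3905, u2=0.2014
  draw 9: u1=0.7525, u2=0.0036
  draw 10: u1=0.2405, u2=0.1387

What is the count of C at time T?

C at T = 4

t=0.000: E=7 C=9 Q=6
Draw 1: a1=1.386, a2=1.008, a3=3.726, a0=6.120; τ=−ln(0.2028)/6.120=0.261 → t=0.261; u2·a0=0.9010·6.120=5.514; a1+a2=2.394 < 5.514 ≤ a1+…+a3=6.120 → R3 fires; E=8 C=8 Q=7
Draw 2: a1=1.232, a2=1.152, a3=3.864, a0=6.248; τ=−ln(0.9959)/6.248=0.001 → t=0.261; u2·a0=0.0948·6.248=0.592 ≤ a1=1.232 → R1 fires; E=10 C=7 Q=9
Draw 3: a1=1.078, a2=1.440, a3=4.347, a0=6.865; τ=−ln(0.9157)/6.865=0.013 → t=0.274; u2·a0=0.8991·6.865=6.172; a1+a2=2.518 < 6.172 ≤ a1+…+a3=6.865 → R3 fires; E=11 C=6 Q=10
Draw 4: a1=0.924, a2=1.584, a3=4.140, a0=6.648; τ=−ln(0.8622)/6.648=0.022 → t=0.296; u2·a0=0.2792·6.648=1.856; a1=0.924 < 1.856 ≤ a1+a2=2.508 → R2 fires; E=10 C=7 Q=12
Draw 5: a1=1.078, a2=1.440, a3=5.796, a0=8.314; τ=−ln(0.7537)/8.314=0.034 → t=0.331; u2·a0=0.8878·8.314=7.381; a1+a2=2.518 < 7.381 ≤ a1+…+a3=8.314 → R3 fires; E=11 C=6 Q=13
Draw 6: a1=0.924, a2=1.584, a3=5.382, a0=7.890; τ=−ln(0.7307)/7.890=0.040 → t=0.370; u2·a0=0.5559·7.890=4.386; a1+a2=2.508 < 4.386 ≤ a1+…+a3=7.890 → R3 fires; E=12 C=5 Q=14
Draw 7: a1=0.770, a2=1.728, a3=4.830, a0=7.328; τ=−ln(0.3658)/7.328=0.137 → t=0.508; u2·a0=0.9850·7.328=7.218; a1+a2=2.498 < 7.218 ≤ a1+…+a3=7.328 → R3 fires; E=13 C=4 Q=15
Draw 8: a1=0.616, a2=1.872, a3=4.140, a0=6.628; τ=−ln(0.3905)/6.628=0.142 → t=0.649; u2·a0=0.2014·6.628=1.335; a1=0.616 < 1.335 ≤ a1+a2=2.488 → R2 fires; E=12 C=5 Q=17
Draw 9: a1=0.770, a2=1.728, a3=5.865, a0=8.363; τ=−ln(0.7525)/8.363=0.034 → t=0.683; u2·a0=0.0036·8.363=0.030 ≤ a1=0.770 → R1 fires; E=14 C=4 Q=19
Draw 10: a1=0.616, a2=2.016, a3=5.244, a0=7.876; τ=−ln(0.2405)/7.876=0.181 → t=0.864 > T=0.7: stop.
Read off C at T=0.7: 4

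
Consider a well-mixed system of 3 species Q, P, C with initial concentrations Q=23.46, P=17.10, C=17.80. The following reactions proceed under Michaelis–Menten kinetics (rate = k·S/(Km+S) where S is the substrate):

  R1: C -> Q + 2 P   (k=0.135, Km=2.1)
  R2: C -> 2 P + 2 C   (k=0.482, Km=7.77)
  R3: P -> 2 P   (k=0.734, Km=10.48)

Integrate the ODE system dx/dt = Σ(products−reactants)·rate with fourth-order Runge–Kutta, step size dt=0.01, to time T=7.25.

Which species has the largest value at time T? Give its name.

RK4 with dt=0.01: 725 steps to T=7.25. Trajectory (selected grid times):
t=0.00: Q=23.46 P=17.10 C=17.80
t=0.81: Q=23.56 P=18.21 C=17.97
t=1.61: Q=23.65 P=19.32 C=18.15
t=2.42: Q=23.75 P=20.46 C=18.32
t=3.22: Q=23.85 P=21.58 C=18.50
t=4.03: Q=23.95 P=22.73 C=18.67
t=4.83: Q=24.04 P=23.88 C=18.85
t=5.64: Q=24.14 P=25.05 C=19.03
t=6.44: Q=24.24 P=26.21 C=19.20
t=7.25: Q=24.34 P=27.39 C=19.38
At T=7.25: Q=24.34 P=27.39 C=19.38; the largest is P.

Dominant species at T: P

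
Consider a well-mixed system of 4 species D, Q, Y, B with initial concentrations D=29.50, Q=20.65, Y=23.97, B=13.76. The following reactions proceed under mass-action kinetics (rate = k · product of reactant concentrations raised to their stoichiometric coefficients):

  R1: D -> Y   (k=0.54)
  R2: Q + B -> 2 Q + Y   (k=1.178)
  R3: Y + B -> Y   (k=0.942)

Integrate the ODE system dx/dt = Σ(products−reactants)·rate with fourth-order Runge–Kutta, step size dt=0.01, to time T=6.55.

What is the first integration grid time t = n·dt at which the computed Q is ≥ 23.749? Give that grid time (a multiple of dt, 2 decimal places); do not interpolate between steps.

Threshold first reached at t = 0.02

RK4 with dt=0.01: 655 steps to T=6.55. Trajectory (selected grid times):
t=0.00: D=29.50 Q=20.65 Y=23.97 B=13.76
t=0.01: D=29.34 Q=23.47 Y=26.95 B=8.34
t=0.02: D=29.18 Q=25.32 Y=28.95 B=4.80
t=0.73: D=19.89 Q=27.82 Y=40.75 B=0.00
t=1.46: D=13.41 Q=27.82 Y=47.23 B=0.00
t=2.18: D=9.09 Q=27.82 Y=51.55 B=0.00
t=2.91: D=6.13 Q=27.82 Y=54.51 B=0.00
t=3.64: D=4.13 Q=27.82 Y=56.51 B=0.00
t=4.37: D=2.79 Q=27.82 Y=57.85 B=0.00
t=5.09: D=1.89 Q=27.82 Y=58.75 B=0.00
t=5.82: D=1.27 Q=27.82 Y=59.37 B=0.00
t=6.55: D=0.86 Q=27.82 Y=59.78 B=0.00
Q(0.01)=23.471 < 23.749 but Q(0.02)=25.316 ≥ 23.749, so the first grid time is t=0.02.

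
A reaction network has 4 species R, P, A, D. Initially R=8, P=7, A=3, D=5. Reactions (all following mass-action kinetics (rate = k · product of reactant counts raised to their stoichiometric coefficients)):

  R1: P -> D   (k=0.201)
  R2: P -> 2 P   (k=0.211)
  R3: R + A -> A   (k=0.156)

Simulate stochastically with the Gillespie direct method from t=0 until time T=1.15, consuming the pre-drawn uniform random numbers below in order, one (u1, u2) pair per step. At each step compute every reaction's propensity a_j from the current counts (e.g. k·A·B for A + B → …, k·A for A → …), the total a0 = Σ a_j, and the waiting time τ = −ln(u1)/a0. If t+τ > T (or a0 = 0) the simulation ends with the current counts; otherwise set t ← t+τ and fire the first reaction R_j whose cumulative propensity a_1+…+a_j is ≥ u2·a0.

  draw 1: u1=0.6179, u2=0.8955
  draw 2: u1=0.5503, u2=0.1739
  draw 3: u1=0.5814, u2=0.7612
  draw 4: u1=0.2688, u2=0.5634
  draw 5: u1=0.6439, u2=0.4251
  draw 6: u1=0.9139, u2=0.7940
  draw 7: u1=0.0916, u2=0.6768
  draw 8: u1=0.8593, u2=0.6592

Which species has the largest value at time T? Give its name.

t=0.000: R=8 P=7 A=3 D=5
Draw 1: a1=1.407, a2=1.477, a3=3.744, a0=6.628; τ=−ln(0.6179)/6.628=0.073 → t=0.073; u2·a0=0.8955·6.628=5.935; a1+a2=2.884 < 5.935 ≤ a1+…+a3=6.628 → R3 fires; R=7 P=7 A=3 D=5
Draw 2: a1=1.407, a2=1.477, a3=3.276, a0=6.160; τ=−ln(0.5503)/6.160=0.097 → t=0.170; u2·a0=0.1739·6.160=1.071 ≤ a1=1.407 → R1 fires; R=7 P=6 A=3 D=6
Draw 3: a1=1.206, a2=1.266, a3=3.276, a0=5.748; τ=−ln(0.5814)/5.748=0.094 → t=0.264; u2·a0=0.7612·5.748=4.375; a1+a2=2.472 < 4.375 ≤ a1+…+a3=5.748 → R3 fires; R=6 P=6 A=3 D=6
Draw 4: a1=1.206, a2=1.266, a3=2.808, a0=5.280; τ=−ln(0.2688)/5.280=0.249 → t=0.513; u2·a0=0.5634·5.280=2.975; a1+a2=2.472 < 2.975 ≤ a1+…+a3=5.280 → R3 fires; R=5 P=6 A=3 D=6
Draw 5: a1=1.206, a2=1.266, a3=2.340, a0=4.812; τ=−ln(0.6439)/4.812=0.091 → t=0.604; u2·a0=0.4251·4.812=2.046; a1=1.206 < 2.046 ≤ a1+a2=2.472 → R2 fires; R=5 P=7 A=3 D=6
Draw 6: a1=1.407, a2=1.477, a3=2.340, a0=5.224; τ=−ln(0.9139)/5.224=0.017 → t=0.621; u2·a0=0.7940·5.224=4.148; a1+a2=2.884 < 4.148 ≤ a1+…+a3=5.224 → R3 fires; R=4 P=7 A=3 D=6
Draw 7: a1=1.407, a2=1.477, a3=1.872, a0=4.756; τ=−ln(0.0916)/4.756=0.503 → t=1.124; u2·a0=0.6768·4.756=3.219; a1+a2=2.884 < 3.219 ≤ a1+…+a3=4.756 → R3 fires; R=3 P=7 A=3 D=6
Draw 8: a1=1.407, a2=1.477, a3=1.404, a0=4.288; τ=−ln(0.8593)/4.288=0.035 → t=1.159 > T=1.15: stop.
At T=1.15: R=3 P=7 A=3 D=6; the largest is P.

Dominant species at T: P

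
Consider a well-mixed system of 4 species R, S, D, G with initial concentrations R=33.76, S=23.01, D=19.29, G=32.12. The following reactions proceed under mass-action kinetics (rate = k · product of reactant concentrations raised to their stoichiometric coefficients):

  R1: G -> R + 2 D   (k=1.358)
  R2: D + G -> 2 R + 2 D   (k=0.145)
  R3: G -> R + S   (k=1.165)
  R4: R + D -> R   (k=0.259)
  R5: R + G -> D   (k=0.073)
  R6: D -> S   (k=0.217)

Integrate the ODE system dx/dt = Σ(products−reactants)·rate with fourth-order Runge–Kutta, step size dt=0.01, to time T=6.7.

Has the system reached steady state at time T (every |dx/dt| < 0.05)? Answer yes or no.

Steady state at T: yes

RK4 with dt=0.01: 670 steps to T=6.7. Trajectory (selected grid times):
t=0.00: R=33.76 S=23.01 D=19.29 G=32.12
t=0.74: R=48.45 S=28.72 D=0.20 G=0.20
t=1.49: R=48.41 S=28.76 D=0.00 G=0.00
t=2.23: R=48.41 S=28.76 D=0.00 G=0.00
t=2.98: R=48.41 S=28.76 D=0.00 G=0.00
t=3.72: R=48.41 S=28.76 D=0.00 G=0.00
t=4.47: R=48.41 S=28.76 D=0.00 G=0.00
t=5.21: R=48.41 S=28.76 D=0.00 G=0.00
t=5.96: R=48.41 S=28.76 D=0.00 G=0.00
t=6.70: R=48.41 S=28.76 D=0.00 G=0.00
Rates at T: R1=0.0000, R2=0.0000, R3=0.0000, R4=0.0000, R5=0.0000, R6=0.0000
dx/dt at T (Σ net stoichiometry × rate): R=-0.0000, S=+0.0000, D=-0.0000, G=-0.0000
Largest |dx/dt| is |-0.0000| (G) < 0.05 → steady.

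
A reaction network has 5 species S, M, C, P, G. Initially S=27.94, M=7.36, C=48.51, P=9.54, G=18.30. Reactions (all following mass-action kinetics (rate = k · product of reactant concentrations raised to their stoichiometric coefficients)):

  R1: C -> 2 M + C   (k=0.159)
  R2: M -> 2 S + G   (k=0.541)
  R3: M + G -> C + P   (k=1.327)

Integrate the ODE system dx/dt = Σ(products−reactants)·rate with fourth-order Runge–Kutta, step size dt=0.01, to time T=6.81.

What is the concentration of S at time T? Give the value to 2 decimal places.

S at T = 181.93

RK4 with dt=0.01: 681 steps to T=6.81. Trajectory (selected grid times):
t=0.00: S=27.94 M=7.36 C=48.51 P=9.54 G=18.30
t=0.76: S=29.86 M=3.77 C=65.66 P=26.69 G=2.11
t=1.51: S=36.23 M=11.99 C=70.55 P=31.58 G=0.41
t=2.27: S=48.53 M=17.44 C=76.70 P=37.73 G=0.41
t=3.03: S=64.42 M=21.02 C=84.64 P=45.67 G=0.41
t=3.78: S=82.70 M=23.99 C=93.78 P=54.81 G=0.41
t=4.54: S=103.64 M=26.96 C=104.25 P=65.28 G=0.41
t=5.30: S=127.08 M=30.10 C=115.97 P=77.00 G=0.41
t=6.05: S=152.86 M=33.49 C=128.86 P=89.89 G=0.41
t=6.81: S=181.93 M=37.29 C=143.40 P=104.43 G=0.41
Read off S at T=6.81: 181.93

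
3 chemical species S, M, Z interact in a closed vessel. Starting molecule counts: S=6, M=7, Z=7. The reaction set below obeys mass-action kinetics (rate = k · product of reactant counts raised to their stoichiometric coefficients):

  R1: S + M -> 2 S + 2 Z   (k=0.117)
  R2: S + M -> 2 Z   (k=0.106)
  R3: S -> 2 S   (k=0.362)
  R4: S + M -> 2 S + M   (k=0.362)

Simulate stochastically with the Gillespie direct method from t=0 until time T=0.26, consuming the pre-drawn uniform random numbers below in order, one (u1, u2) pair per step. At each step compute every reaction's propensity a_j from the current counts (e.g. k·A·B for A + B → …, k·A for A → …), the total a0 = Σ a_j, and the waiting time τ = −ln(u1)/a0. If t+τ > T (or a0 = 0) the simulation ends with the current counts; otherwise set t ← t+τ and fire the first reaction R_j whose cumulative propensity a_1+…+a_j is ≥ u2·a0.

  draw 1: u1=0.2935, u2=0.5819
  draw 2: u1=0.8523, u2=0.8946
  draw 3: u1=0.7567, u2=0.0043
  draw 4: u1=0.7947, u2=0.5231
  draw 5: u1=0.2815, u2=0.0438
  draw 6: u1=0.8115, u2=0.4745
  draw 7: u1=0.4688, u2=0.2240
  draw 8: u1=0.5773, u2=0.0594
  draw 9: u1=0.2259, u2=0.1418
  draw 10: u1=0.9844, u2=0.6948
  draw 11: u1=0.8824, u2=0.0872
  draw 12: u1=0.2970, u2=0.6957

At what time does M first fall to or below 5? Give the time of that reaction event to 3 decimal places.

Threshold first reached at t = 0.098

t=0.000: S=6 M=7 Z=7
Draw 1: a1=4.914, a2=4.452, a3=2.172, a4=15.204, a0=26.742; τ=−ln(0.2935)/26.742=0.046 → t=0.046; u2·a0=0.5819·26.742=15.561; a1+…+a3=11.538 < 15.561 ≤ a1+…+a4=26.742 → R4 fires; S=7 M=7 Z=7
Draw 2: a1=5.733, a2=5.194, a3=2.534, a4=17.738, a0=31.199; τ=−ln(0.8523)/31.199=0.005 → t=0.051; u2·a0=0.8946·31.199=27.911; a1+…+a3=13.461 < 27.911 ≤ a1+…+a4=31.199 → R4 fires; S=8 M=7 Z=7
Draw 3: a1=6.552, a2=5.936, a3=2.896, a4=20.272, a0=35.656; τ=−ln(0.7567)/35.656=0.008 → t=0.059; u2·a0=0.0043·35.656=0.153 ≤ a1=6.552 → R1 fires; S=9 M=6 Z=9
Draw 4: a1=6.318, a2=5.724, a3=3.258, a4=19.548, a0=34.848; τ=−ln(0.7947)/34.848=0.007 → t=0.065; u2·a0=0.5231·34.848=18.229; a1+…+a3=15.300 < 18.229 ≤ a1+…+a4=34.848 → R4 fires; S=10 M=6 Z=9
Draw 5: a1=7.020, a2=6.360, a3=3.620, a4=21.720, a0=38.720; τ=−ln(0.2815)/38.720=0.033 → t=0.098; u2·a0=0.0438·38.720=1.696 ≤ a1=7.020 → R1 fires; S=11 M=5 Z=11
Draw 6: a1=6.435, a2=5.830, a3=3.982, a4=19.910, a0=36.157; τ=−ln(0.8115)/36.157=0.006 → t=0.104; u2·a0=0.4745·36.157=17.156; a1+…+a3=16.247 < 17.156 ≤ a1+…+a4=36.157 → R4 fires; S=12 M=5 Z=11
Draw 7: a1=7.020, a2=6.360, a3=4.344, a4=21.720, a0=39.444; τ=−ln(0.4688)/39.444=0.019 → t=0.123; u2·a0=0.2240·39.444=8.835; a1=7.020 < 8.835 ≤ a1+a2=13.380 → R2 fires; S=11 M=4 Z=13
Draw 8: a1=5.148, a2=4.664, a3=3.982, a4=15.928, a0=29.722; τ=−ln(0.5773)/29.722=0.018 → t=0.142; u2·a0=0.0594·29.722=1.765 ≤ a1=5.148 → R1 fires; S=12 M=3 Z=15
Draw 9: a1=4.212, a2=3.816, a3=4.344, a4=13.032, a0=25.404; τ=−ln(0.2259)/25.404=0.059 → t=0.200; u2·a0=0.1418·25.404=3.602 ≤ a1=4.212 → R1 fires; S=13 M=2 Z=17
Draw 10: a1=3.042, a2=2.756, a3=4.706, a4=9.412, a0=19.916; τ=−ln(0.9844)/19.916=0.001 → t=0.201; u2·a0=0.6948·19.916=13.838; a1+…+a3=10.504 < 13.838 ≤ a1+…+a4=19.916 → R4 fires; S=14 M=2 Z=17
Draw 11: a1=3.276, a2=2.968, a3=5.068, a4=10.136, a0=21.448; τ=−ln(0.8824)/21.448=0.006 → t=0.207; u2·a0=0.0872·21.448=1.870 ≤ a1=3.276 → R1 fires; S=15 M=1 Z=19
Draw 12: a1=1.755, a2=1.590, a3=5.430, a4=5.430, a0=14.205; τ=−ln(0.2970)/14.205=0.085 → t=0.292 > T=0.26: stop.
M first becomes ≤ 5 when it reaches 5 at the event at t=0.098.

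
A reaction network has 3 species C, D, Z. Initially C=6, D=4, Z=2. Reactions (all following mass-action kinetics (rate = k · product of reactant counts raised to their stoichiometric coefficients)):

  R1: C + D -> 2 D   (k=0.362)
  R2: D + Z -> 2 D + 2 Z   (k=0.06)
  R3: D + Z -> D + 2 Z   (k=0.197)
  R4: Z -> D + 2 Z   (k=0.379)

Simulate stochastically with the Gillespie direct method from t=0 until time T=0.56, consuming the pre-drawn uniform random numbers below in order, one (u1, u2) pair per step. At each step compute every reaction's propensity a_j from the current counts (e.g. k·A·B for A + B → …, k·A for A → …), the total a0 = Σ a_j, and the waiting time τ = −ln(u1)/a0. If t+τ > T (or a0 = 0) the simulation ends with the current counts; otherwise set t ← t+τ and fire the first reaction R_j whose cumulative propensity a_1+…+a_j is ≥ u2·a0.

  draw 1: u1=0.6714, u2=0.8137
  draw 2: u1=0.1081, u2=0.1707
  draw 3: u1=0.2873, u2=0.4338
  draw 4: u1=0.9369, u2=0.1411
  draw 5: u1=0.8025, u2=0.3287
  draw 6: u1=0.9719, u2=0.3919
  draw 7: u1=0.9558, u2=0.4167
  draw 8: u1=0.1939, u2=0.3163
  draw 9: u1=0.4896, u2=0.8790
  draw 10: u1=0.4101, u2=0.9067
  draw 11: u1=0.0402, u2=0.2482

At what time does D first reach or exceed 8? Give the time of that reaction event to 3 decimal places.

Threshold first reached at t = 0.316

t=0.000: C=6 D=4 Z=2
Draw 1: a1=8.688, a2=0.480, a3=1.576, a4=0.758, a0=11.502; τ=−ln(0.6714)/11.502=0.035 → t=0.035; u2·a0=0.8137·11.502=9.359; a1+a2=9.168 < 9.359 ≤ a1+…+a3=10.744 → R3 fires; C=6 D=4 Z=3
Draw 2: a1=8.688, a2=0.720, a3=2.364, a4=1.137, a0=12.909; τ=−ln(0.1081)/12.909=0.172 → t=0.207; u2·a0=0.1707·12.909=2.204 ≤ a1=8.688 → R1 fires; C=5 D=5 Z=3
Draw 3: a1=9.050, a2=0.900, a3=2.955, a4=1.137, a0=14.042; τ=−ln(0.2873)/14.042=0.089 → t=0.296; u2·a0=0.4338·14.042=6.091 ≤ a1=9.050 → R1 fires; C=4 D=6 Z=3
Draw 4: a1=8.688, a2=1.080, a3=3.546, a4=1.137, a0=14.451; τ=−ln(0.9369)/14.451=0.005 → t=0.300; u2·a0=0.1411·14.451=2.039 ≤ a1=8.688 → R1 fires; C=3 D=7 Z=3
Draw 5: a1=7.602, a2=1.260, a3=4.137, a4=1.137, a0=14.136; τ=−ln(0.8025)/14.136=0.016 → t=0.316; u2·a0=0.3287·14.136=4.647 ≤ a1=7.602 → R1 fires; C=2 D=8 Z=3
Draw 6: a1=5.792, a2=1.440, a3=4.728, a4=1.137, a0=13.097; τ=−ln(0.9719)/13.097=0.002 → t=0.318; u2·a0=0.3919·13.097=5.133 ≤ a1=5.792 → R1 fires; C=1 D=9 Z=3
Draw 7: a1=3.258, a2=1.620, a3=5.319, a4=1.137, a0=11.334; τ=−ln(0.9558)/11.334=0.004 → t=0.322; u2·a0=0.4167·11.334=4.723; a1=3.258 < 4.723 ≤ a1+a2=4.878 → R2 fires; C=1 D=10 Z=4
Draw 8: a1=3.620, a2=2.400, a3=7.880, a4=1.516, a0=15.416; τ=−ln(0.1939)/15.416=0.106 → t=0.428; u2·a0=0.3163·15.416=4.876; a1=3.620 < 4.876 ≤ a1+a2=6.020 → R2 fires; C=1 D=11 Z=5
Draw 9: a1=3.982, a2=3.300, a3=10.835, a4=1.895, a0=20.012; τ=−ln(0.4896)/20.012=0.036 → t=0.464; u2·a0=0.8790·20.012=17.591; a1+a2=7.282 < 17.591 ≤ a1+…+a3=18.117 → R3 fires; C=1 D=11 Z=6
Draw 10: a1=3.982, a2=3.960, a3=13.002, a4=2.274, a0=23.218; τ=−ln(0.4101)/23.218=0.038 → t=0.503; u2·a0=0.9067·23.218=21.052; a1+…+a3=20.944 < 21.052 ≤ a1+…+a4=23.218 → R4 fires; C=1 D=12 Z=7
Draw 11: a1=4.344, a2=5.040, a3=16.548, a4=2.653, a0=28.585; τ=−ln(0.0402)/28.585=0.112 → t=0.615 > T=0.56: stop.
D first becomes ≥ 8 when it reaches 8 at the event at t=0.316.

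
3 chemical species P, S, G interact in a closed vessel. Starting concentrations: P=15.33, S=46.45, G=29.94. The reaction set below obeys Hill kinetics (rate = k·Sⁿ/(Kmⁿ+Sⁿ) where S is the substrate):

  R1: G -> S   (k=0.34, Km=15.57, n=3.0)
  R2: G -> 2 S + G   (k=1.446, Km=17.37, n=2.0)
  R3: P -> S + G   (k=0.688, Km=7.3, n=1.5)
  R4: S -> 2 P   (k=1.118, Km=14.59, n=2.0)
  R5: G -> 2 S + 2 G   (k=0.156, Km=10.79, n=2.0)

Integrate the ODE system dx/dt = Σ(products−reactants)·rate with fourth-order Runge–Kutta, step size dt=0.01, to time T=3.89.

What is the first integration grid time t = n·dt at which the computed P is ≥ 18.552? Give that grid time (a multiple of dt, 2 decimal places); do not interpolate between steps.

RK4 with dt=0.01: 389 steps to T=3.89. Trajectory (selected grid times):
t=0.00: P=15.33 S=46.45 G=29.94
t=0.43: P=15.98 S=47.41 G=30.10
t=0.86: P=16.63 S=48.38 G=30.25
t=1.30: P=17.30 S=49.38 G=30.42
t=1.73: P=17.95 S=50.36 G=30.58
t=2.12: P=18.55 S=51.25 G=30.73
t=2.13: P=18.56 S=51.27 G=30.74
t=2.16: P=18.61 S=51.34 G=30.75
t=2.59: P=19.26 S=52.33 G=30.92
t=3.03: P=19.93 S=53.34 G=31.09
t=3.46: P=20.58 S=54.33 G=31.27
t=3.89: P=21.23 S=55.33 G=31.44
P(2.12)=18.545 < 18.552 but P(2.13)=18.561 ≥ 18.552, so the first grid time is t=2.13.

Threshold first reached at t = 2.13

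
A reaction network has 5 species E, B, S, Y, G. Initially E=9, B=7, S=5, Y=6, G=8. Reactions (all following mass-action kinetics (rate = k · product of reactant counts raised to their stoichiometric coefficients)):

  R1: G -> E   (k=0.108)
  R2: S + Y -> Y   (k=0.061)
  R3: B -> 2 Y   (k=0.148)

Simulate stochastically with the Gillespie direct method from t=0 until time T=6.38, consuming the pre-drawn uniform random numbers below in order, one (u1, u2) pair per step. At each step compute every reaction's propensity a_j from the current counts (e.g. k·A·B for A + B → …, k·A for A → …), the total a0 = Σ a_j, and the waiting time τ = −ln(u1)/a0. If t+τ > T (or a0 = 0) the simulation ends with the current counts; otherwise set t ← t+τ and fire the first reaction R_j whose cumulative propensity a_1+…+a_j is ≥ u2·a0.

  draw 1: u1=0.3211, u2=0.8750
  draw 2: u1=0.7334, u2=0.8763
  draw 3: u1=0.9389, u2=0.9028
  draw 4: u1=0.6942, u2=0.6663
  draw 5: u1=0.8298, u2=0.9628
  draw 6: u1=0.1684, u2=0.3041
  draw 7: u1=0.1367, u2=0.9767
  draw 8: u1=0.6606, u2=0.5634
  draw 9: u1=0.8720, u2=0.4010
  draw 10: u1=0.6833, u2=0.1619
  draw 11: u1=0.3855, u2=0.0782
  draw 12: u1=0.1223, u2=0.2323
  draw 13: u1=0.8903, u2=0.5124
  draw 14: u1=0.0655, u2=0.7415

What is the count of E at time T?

t=0.000: E=9 B=7 S=5 Y=6 G=8
Draw 1: a1=0.864, a2=1.830, a3=1.036, a0=3.730; τ=−ln(0.3211)/3.730=0.305 → t=0.305; u2·a0=0.8750·3.730=3.264; a1+a2=2.694 < 3.264 ≤ a1+…+a3=3.730 → R3 fires; E=9 B=6 S=5 Y=8 G=8
Draw 2: a1=0.864, a2=2.440, a3=0.888, a0=4.192; τ=−ln(0.7334)/4.192=0.074 → t=0.379; u2·a0=0.8763·4.192=3.673; a1+a2=3.304 < 3.673 ≤ a1+…+a3=4.192 → R3 fires; E=9 B=5 S=5 Y=10 G=8
Draw 3: a1=0.864, a2=3.050, a3=0.740, a0=4.654; τ=−ln(0.9389)/4.654=0.014 → t=0.392; u2·a0=0.9028·4.654=4.202; a1+a2=3.914 < 4.202 ≤ a1+…+a3=4.654 → R3 fires; E=9 B=4 S=5 Y=12 G=8
Draw 4: a1=0.864, a2=3.660, a3=0.592, a0=5.116; τ=−ln(0.6942)/5.116=0.071 → t=0.463; u2·a0=0.6663·5.116=3.409; a1=0.864 < 3.409 ≤ a1+a2=4.524 → R2 fires; E=9 B=4 S=4 Y=12 G=8
Draw 5: a1=0.864, a2=2.928, a3=0.592, a0=4.384; τ=−ln(0.8298)/4.384=0.043 → t=0.506; u2·a0=0.9628·4.384=4.221; a1+a2=3.792 < 4.221 ≤ a1+…+a3=4.384 → R3 fires; E=9 B=3 S=4 Y=14 G=8
Draw 6: a1=0.864, a2=3.416, a3=0.444, a0=4.724; τ=−ln(0.1684)/4.724=0.377 → t=0.883; u2·a0=0.3041·4.724=1.437; a1=0.864 < 1.437 ≤ a1+a2=4.280 → R2 fires; E=9 B=3 S=3 Y=14 G=8
Draw 7: a1=0.864, a2=2.562, a3=0.444, a0=3.870; τ=−ln(0.1367)/3.870=0.514 → t=1.397; u2·a0=0.9767·3.870=3.780; a1+a2=3.426 < 3.780 ≤ a1+…+a3=3.870 → R3 fires; E=9 B=2 S=3 Y=16 G=8
Draw 8: a1=0.864, a2=2.928, a3=0.296, a0=4.088; τ=−ln(0.6606)/4.088=0.101 → t=1.499; u2·a0=0.5634·4.088=2.303; a1=0.864 < 2.303 ≤ a1+a2=3.792 → R2 fires; E=9 B=2 S=2 Y=16 G=8
Draw 9: a1=0.864, a2=1.952, a3=0.296, a0=3.112; τ=−ln(0.8720)/3.112=0.044 → t=1.543; u2·a0=0.4010·3.112=1.248; a1=0.864 < 1.248 ≤ a1+a2=2.816 → R2 fires; E=9 B=2 S=1 Y=16 G=8
Draw 10: a1=0.864, a2=0.976, a3=0.296, a0=2.136; τ=−ln(0.6833)/2.136=0.178 → t=1.721; u2·a0=0.1619·2.136=0.346 ≤ a1=0.864 → R1 fires; E=10 B=2 S=1 Y=16 G=7
Draw 11: a1=0.756, a2=0.976, a3=0.296, a0=2.028; τ=−ln(0.3855)/2.028=0.470 → t=2.191; u2·a0=0.0782·2.028=0.159 ≤ a1=0.756 → R1 fires; E=11 B=2 S=1 Y=16 G=6
Draw 12: a1=0.648, a2=0.976, a3=0.296, a0=1.920; τ=−ln(0.1223)/1.920=1.094 → t=3.285; u2·a0=0.2323·1.920=0.446 ≤ a1=0.648 → R1 fires; E=12 B=2 S=1 Y=16 G=5
Draw 13: a1=0.540, a2=0.976, a3=0.296, a0=1.812; τ=−ln(0.8903)/1.812=0.064 → t=3.350; u2·a0=0.5124·1.812=0.928; a1=0.540 < 0.928 ≤ a1+a2=1.516 → R2 fires; E=12 B=2 S=0 Y=16 G=5
Draw 14: a1=0.540, a2=0.000, a3=0.296, a0=0.836; τ=−ln(0.0655)/0.836=3.260 → t=6.610 > T=6.38: stop.
Read off E at T=6.38: 12

E at T = 12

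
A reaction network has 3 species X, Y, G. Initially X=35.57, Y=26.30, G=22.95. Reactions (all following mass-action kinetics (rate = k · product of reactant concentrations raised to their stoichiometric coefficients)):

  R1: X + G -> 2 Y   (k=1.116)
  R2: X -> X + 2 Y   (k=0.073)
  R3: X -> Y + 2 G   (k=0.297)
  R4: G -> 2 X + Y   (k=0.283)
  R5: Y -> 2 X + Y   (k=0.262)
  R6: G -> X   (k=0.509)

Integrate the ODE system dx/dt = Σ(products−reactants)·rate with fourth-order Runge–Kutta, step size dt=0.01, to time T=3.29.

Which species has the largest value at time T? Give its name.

RK4 with dt=0.01: 329 steps to T=3.29. Trajectory (selected grid times):
t=0.00: X=35.57 Y=26.30 G=22.95
t=0.37: X=22.34 Y=81.92 G=0.52
t=0.73: X=30.97 Y=97.32 G=0.52
t=1.10: X=40.43 Y=118.56 G=0.52
t=1.46: X=50.94 Y=145.05 G=0.52
t=1.83: X=63.78 Y=179.29 G=0.53
t=2.19: X=78.92 Y=220.79 G=0.53
t=2.56: X=97.99 Y=273.71 G=0.53
t=2.92: X=120.81 Y=337.46 G=0.53
t=3.29: X=149.75 Y=418.54 G=0.53
At T=3.29: X=149.75 Y=418.54 G=0.53; the largest is Y.

Dominant species at T: Y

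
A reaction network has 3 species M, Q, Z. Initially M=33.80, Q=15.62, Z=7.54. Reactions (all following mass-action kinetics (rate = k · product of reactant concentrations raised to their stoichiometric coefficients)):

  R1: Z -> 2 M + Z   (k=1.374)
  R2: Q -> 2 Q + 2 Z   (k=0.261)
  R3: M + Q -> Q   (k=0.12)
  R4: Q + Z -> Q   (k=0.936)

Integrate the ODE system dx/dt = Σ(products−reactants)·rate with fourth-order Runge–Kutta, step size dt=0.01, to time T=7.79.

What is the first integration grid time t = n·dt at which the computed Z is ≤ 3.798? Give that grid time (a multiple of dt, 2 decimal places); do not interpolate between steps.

Threshold first reached at t = 0.06

RK4 with dt=0.01: 779 steps to T=7.79. Trajectory (selected grid times):
t=0.00: M=33.80 Q=15.62 Z=7.54
t=0.05: M=31.48 Q=15.83 Z=3.90
t=0.06: M=30.98 Q=15.87 Z=3.44
t=0.87: M=6.25 Q=19.60 Z=0.56
t=1.73: M=1.15 Q=24.53 Z=0.56
t=2.60: M=0.48 Q=30.79 Z=0.56
t=3.46: M=0.35 Q=38.54 Z=0.56
t=4.33: M=0.28 Q=48.36 Z=0.56
t=5.19: M=0.22 Q=60.53 Z=0.56
t=6.06: M=0.17 Q=75.96 Z=0.56
t=6.92: M=0.14 Q=95.08 Z=0.56
t=7.79: M=0.11 Q=119.31 Z=0.56
Z(0.05)=3.903 > 3.798 but Z(0.06)=3.442 ≤ 3.798, so the first grid time is t=0.06.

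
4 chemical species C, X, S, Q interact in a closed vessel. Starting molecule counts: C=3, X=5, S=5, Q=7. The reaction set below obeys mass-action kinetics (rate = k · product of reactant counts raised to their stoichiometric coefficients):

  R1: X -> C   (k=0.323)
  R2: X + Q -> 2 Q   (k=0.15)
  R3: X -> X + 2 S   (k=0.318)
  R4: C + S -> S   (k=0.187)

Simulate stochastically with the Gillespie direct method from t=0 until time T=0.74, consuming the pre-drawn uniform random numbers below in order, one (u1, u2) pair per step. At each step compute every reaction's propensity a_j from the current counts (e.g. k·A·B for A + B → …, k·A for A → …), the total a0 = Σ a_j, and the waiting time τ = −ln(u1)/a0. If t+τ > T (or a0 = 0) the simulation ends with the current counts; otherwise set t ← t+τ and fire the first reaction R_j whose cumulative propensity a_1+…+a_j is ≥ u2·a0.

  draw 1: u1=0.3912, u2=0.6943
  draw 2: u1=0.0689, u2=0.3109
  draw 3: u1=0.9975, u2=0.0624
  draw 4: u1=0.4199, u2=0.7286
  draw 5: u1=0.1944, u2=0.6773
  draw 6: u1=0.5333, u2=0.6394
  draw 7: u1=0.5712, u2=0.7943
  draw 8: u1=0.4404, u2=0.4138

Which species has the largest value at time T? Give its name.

t=0.000: C=3 X=5 S=5 Q=7
Draw 1: a1=1.615, a2=5.250, a3=1.590, a4=2.805, a0=11.260; τ=−ln(0.3912)/11.260=0.083 → t=0.083; u2·a0=0.6943·11.260=7.818; a1+a2=6.865 < 7.818 ≤ a1+…+a3=8.455 → R3 fires; C=3 X=5 S=7 Q=7
Draw 2: a1=1.615, a2=5.250, a3=1.590, a4=3.927, a0=12.382; τ=−ln(0.0689)/12.382=0.216 → t=0.299; u2·a0=0.3109·12.382=3.850; a1=1.615 < 3.850 ≤ a1+a2=6.865 → R2 fires; C=3 X=4 S=7 Q=8
Draw 3: a1=1.292, a2=4.800, a3=1.272, a4=3.927, a0=11.291; τ=−ln(0.9975)/11.291=0.000 → t=0.300; u2·a0=0.0624·11.291=0.705 ≤ a1=1.292 → R1 fires; C=4 X=3 S=7 Q=8
Draw 4: a1=0.969, a2=3.600, a3=0.954, a4=5.236, a0=10.759; τ=−ln(0.4199)/10.759=0.081 → t=0.380; u2·a0=0.7286·10.759=7.839; a1+…+a3=5.523 < 7.839 ≤ a1+…+a4=10.759 → R4 fires; C=3 X=3 S=7 Q=8
Draw 5: a1=0.969, a2=3.600, a3=0.954, a4=3.927, a0=9.450; τ=−ln(0.1944)/9.450=0.173 → t=0.554; u2·a0=0.6773·9.450=6.400; a1+…+a3=5.523 < 6.400 ≤ a1+…+a4=9.450 → R4 fires; C=2 X=3 S=7 Q=8
Draw 6: a1=0.969, a2=3.600, a3=0.954, a4=2.618, a0=8.141; τ=−ln(0.5333)/8.141=0.077 → t=0.631; u2·a0=0.6394·8.141=5.205; a1+a2=4.569 < 5.205 ≤ a1+…+a3=5.523 → R3 fires; C=2 X=3 S=9 Q=8
Draw 7: a1=0.969, a2=3.600, a3=0.954, a4=3.366, a0=8.889; τ=−ln(0.5712)/8.889=0.063 → t=0.694; u2·a0=0.7943·8.889=7.061; a1+…+a3=5.523 < 7.061 ≤ a1+…+a4=8.889 → R4 fires; C=1 X=3 S=9 Q=8
Draw 8: a1=0.969, a2=3.600, a3=0.954, a4=1.683, a0=7.206; τ=−ln(0.4404)/7.206=0.114 → t=0.808 > T=0.74: stop.
At T=0.74: C=1 X=3 S=9 Q=8; the largest is S.

Dominant species at T: S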